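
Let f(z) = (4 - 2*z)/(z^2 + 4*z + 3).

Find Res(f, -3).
Write f(z) = P(z)/Q(z) with P(z) = 4 - 2*z and Q(z) = z^2 + 4*z + 3.
The denominator factors as Q(z) = (z + 3)*(z + 1), so z = -3 is a simple zero of Q and P is analytic there; z = -3 is therefore a simple pole and
  Res(f, z₀) = P(z₀)/Q'(z₀).

Q'(z) = 2*z + 4, so Q'(-3) = -2.
P(-3) = 10.

Res(f, -3) = (10)/(-2) = -5

Final answer: -5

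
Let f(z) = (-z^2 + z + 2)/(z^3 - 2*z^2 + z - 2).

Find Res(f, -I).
Write f(z) = P(z)/Q(z) with P(z) = -z^2 + z + 2 and Q(z) = z^3 - 2*z^2 + z - 2.
The denominator factors as Q(z) = (z + I)*(z - 2)*(z - I), so z = -I is a simple zero of Q and P is analytic there; z = -I is therefore a simple pole and
  Res(f, z₀) = P(z₀)/Q'(z₀).

Q'(z) = 3*z^2 - 4*z + 1, so Q'(-I) = -2 + 4*I.
P(-I) = 3 - I.

Res(f, -I) = (3 - I)/(-2 + 4*I) = -1/2 - I/2

Final answer: -1/2 - I/2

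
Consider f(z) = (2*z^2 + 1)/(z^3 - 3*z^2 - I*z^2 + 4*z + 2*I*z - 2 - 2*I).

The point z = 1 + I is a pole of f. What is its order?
Factor the denominator:
  z^3 - 3*z^2 - I*z^2 + 4*z + 2*I*z - 2 - 2*I = (z - 1 - I)^2*(z - 1 + I)

The numerator P(z) = 2*z^2 + 1 has P(1 + I) = 1 + 4*I ≠ 0, so no factor of (z - 1 - I) cancels.
Near z = 1 + I we can therefore write f(z) = g(z)/(z - 1 - I)^2 with g analytic at 1 + I and g(1 + I) ≠ 0 (g is the numerator divided by the remaining denominator factors).

Hence z = 1 + I is a pole of order 2.

Final answer: 2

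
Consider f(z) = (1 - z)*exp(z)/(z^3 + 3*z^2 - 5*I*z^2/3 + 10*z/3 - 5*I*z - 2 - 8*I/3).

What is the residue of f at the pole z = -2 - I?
(-6/305 - 117*I/305)*exp(-2 - I)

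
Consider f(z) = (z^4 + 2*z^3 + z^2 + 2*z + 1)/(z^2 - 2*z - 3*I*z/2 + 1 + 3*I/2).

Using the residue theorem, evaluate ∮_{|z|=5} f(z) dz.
By the residue theorem, ∮_C f(z) dz = 2πi · (sum of the residues of f at the poles inside |z| = 5).

The denominator factors as (z - 1 - 3*I/2)*(z - 1), so the singularities of f are simple poles at z = 1 + 3*I/2, z = 1.
  |1 + 3*I/2|² = 13/4 < 25 = 5², so this pole is inside the contour.
  |1|² = 1 < 25 = 5², so this pole is inside the contour.

With P(z) = z^4 + 2*z^3 + z^2 + 2*z + 1 and Q(z) = z^2 - 2*z - 3*I*z/2 + 1 + 3*I/2, each pole is simple, so Res(f, z₀) = P(z₀)/Q'(z₀) with Q'(z) = 2*z - 2 - 3*I/2.
  Res(f, 1 + 3*I/2) = P(1 + 3*I/2)/Q'(1 + 3*I/2) = (-275/16 + 3*I/4)/(3*I/2) = 1/2 + 275*I/24
  Res(f, 1) = P(1)/Q'(1) = (7)/(-3*I/2) = 14*I/3

Sum of residues inside C: 1/2 + 129*I/8
∮_C f(z) dz = 2πi · (1/2 + 129*I/8) = pi*(-129/4 + I)

Final answer: pi*(-129/4 + I)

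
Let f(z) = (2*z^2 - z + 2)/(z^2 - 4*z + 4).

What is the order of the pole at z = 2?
Factor the denominator:
  z^2 - 4*z + 4 = (z - 2)^2

The numerator P(z) = 2*z^2 - z + 2 has P(2) = 8 ≠ 0, so no factor of (z - 2) cancels.
Near z = 2 we can therefore write f(z) = g(z)/(z - 2)^2 with g analytic at 2 and g(2) ≠ 0 (g is just the numerator).

Hence z = 2 is a pole of order 2.

Final answer: 2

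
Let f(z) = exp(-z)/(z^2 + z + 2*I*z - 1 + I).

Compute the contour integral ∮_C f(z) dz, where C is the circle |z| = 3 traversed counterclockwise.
By the residue theorem, ∮_C f(z) dz = 2πi · (sum of the residues of f at the poles inside |z| = 3).

The denominator factors as (z + I)*(z + 1 + I), so the singularities of f are simple poles at z = -I, z = -1 - I.
  |-I|² = 1 < 9 = 3², so this pole is inside the contour.
  |-1 - I|² = 2 < 9 = 3², so this pole is inside the contour.

With P(z) = exp(-z) and Q(z) = z^2 + z + 2*I*z - 1 + I, each pole is simple, so Res(f, z₀) = P(z₀)/Q'(z₀) with Q'(z) = 2*z + 1 + 2*I.
  Res(f, -I) = P(-I)/Q'(-I) = (exp(I))/(1) = exp(I)
  Res(f, -1 - I) = P(-1 - I)/Q'(-1 - I) = (exp(1 + I))/(-1) = -exp(1 + I)

Sum of residues inside C: -exp(1 + I) + exp(I)
∮_C f(z) dz = 2πi · (-exp(1 + I) + exp(I)) = -2*I*pi*exp(1 + I) + 2*I*pi*exp(I)

Final answer: -2*I*pi*exp(1 + I) + 2*I*pi*exp(I)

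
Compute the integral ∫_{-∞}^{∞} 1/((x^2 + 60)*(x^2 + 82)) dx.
Let f(z) = 1/((z^2 + 60)*(z^2 + 82)). The denominator has no real zeros and deg Q - deg P = 4 ≥ 2, so the integral of f over the upper semicircle |z| = R tends to 0 as R → ∞. Closing the contour in the upper half-plane,
  ∫_{-∞}^{∞} f(x) dx = 2πi · Σ Res(f, z_k)  over the poles with Im z_k > 0.

Zeros of the denominator: z^2 + 82 = 0 gives z = ±sqrt(82)*I; z^2 + 60 = 0 gives z = ±2*sqrt(15)*I.
Upper half-plane: z = 2*sqrt(15)*I, z = sqrt(82)*I (simple).

Each pole is a simple zero of Q(z) = z^4 + 142*z^2 + 4920, so Res(f, z₀) = P(z₀)/Q'(z₀) with P(z) = 1, Q'(z) = 4*z^3 + 284*z:
  Res(f, 2*sqrt(15)*I) = (1)/(88*sqrt(15)*I) = -sqrt(15)*I/1320
  Res(f, sqrt(82)*I) = (1)/(-44*sqrt(82)*I) = sqrt(82)*I/3608

Sum of residues: I*(-sqrt(15)/1320 + sqrt(82)/3608)
∫_{-∞}^{∞} f(x) dx = 2πi · (I*(-sqrt(15)/1320 + sqrt(82)/3608)) = pi*(-15*sqrt(82) + 41*sqrt(15))/27060

Final answer: pi*(-15*sqrt(82) + 41*sqrt(15))/27060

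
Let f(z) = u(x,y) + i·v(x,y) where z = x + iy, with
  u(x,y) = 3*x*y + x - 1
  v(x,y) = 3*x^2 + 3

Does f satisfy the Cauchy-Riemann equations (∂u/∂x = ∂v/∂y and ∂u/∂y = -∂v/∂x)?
∂u/∂x = 3*y + 1
∂v/∂y = 0
∂u/∂y = 3*x
∂v/∂x = 6*x
∂u/∂x ≠ ∂v/∂y and ∂u/∂y ≠ -∂v/∂x; the Cauchy-Riemann equations are not satisfied, so f is not analytic.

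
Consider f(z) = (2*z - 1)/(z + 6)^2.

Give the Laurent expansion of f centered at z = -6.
Put w = z - (-6), i.e. z = w - 6. The denominator is w^2, so it suffices to rewrite the numerator in powers of w.

P(z) = 2*z - 1
P(w - 6) = -13 + 2*w

Dividing each term by w^2:
  f = -13/w^2 + 2/w

Substituting back w = z + 6:
  f(z) = -13/(z + 6)^2 + 2/(z + 6)

The series is finite because the numerator is a polynomial; the negative powers form the principal part, and the coefficient of 1/(z + 6) gives Res(f, -6) = 2.

Final answer: -13/(z + 6)^2 + 2/(z + 6)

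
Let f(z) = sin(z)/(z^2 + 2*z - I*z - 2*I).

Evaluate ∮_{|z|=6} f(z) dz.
By the residue theorem, ∮_C f(z) dz = 2πi · (sum of the residues of f at the poles inside |z| = 6).

The denominator factors as (z + 2)*(z - I), so the singularities of f are simple poles at z = -2, z = I.
  |-2|² = 4 < 36 = 6², so this pole is inside the contour.
  |I|² = 1 < 36 = 6², so this pole is inside the contour.

With P(z) = sin(z) and Q(z) = z^2 + 2*z - I*z - 2*I, each pole is simple, so Res(f, z₀) = P(z₀)/Q'(z₀) with Q'(z) = 2*z + 2 - I.
  Res(f, -2) = P(-2)/Q'(-2) = (-sin(2))/(-2 - I) = (2/5 - I/5)*sin(2)
  Res(f, I) = P(I)/Q'(I) = (I*sinh(1))/(2 + I) = (1/5 + 2*I/5)*sinh(1)

Sum of residues inside C: (2/5 - I/5)*sin(2) + (1/5 + 2*I/5)*sinh(1)
∮_C f(z) dz = 2πi · ((2/5 - I/5)*sin(2) + (1/5 + 2*I/5)*sinh(1)) = pi*(-4/5 + 2*I/5)*sinh(1) + pi*(2/5 + 4*I/5)*sin(2)

Final answer: pi*(-4/5 + 2*I/5)*sinh(1) + pi*(2/5 + 4*I/5)*sin(2)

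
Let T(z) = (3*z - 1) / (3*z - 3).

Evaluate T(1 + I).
Substitute z = 1 + I:
  numerator:   3*(1 + I) - 1 = 2 + 3*I
  denominator: 3*(1 + I) - 3 = 3*I
T(1 + I) = (2 + 3*I)/(3*I); multiplying numerator and denominator by the conjugate -3*I gives (9 - 6*I)/9 = 1 - 2*I/3

Final answer: 1 - 2*I/3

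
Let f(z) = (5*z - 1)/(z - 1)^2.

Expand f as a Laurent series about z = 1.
Put w = z - (1), i.e. z = w + 1. The denominator is w^2, so it suffices to rewrite the numerator in powers of w.

P(z) = 5*z - 1
P(w + 1) = 4 + 5*w

Dividing each term by w^2:
  f = 4/w^2 + 5/w

Substituting back w = z - 1:
  f(z) = 4/(z - 1)^2 + 5/(z - 1)

The series is finite because the numerator is a polynomial; the negative powers form the principal part, and the coefficient of 1/(z - 1) gives Res(f, 1) = 5.

Final answer: 4/(z - 1)^2 + 5/(z - 1)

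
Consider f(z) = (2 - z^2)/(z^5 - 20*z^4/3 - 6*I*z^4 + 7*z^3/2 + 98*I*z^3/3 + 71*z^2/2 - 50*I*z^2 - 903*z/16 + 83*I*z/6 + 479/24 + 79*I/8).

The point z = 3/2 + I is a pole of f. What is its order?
Factor the denominator:
  z^5 - 20*z^4/3 - 6*I*z^4 + 7*z^3/2 + 98*I*z^3/3 + 71*z^2/2 - 50*I*z^2 - 903*z/16 + 83*I*z/6 + 479/24 + 79*I/8 = (z - 3/2 - I)^4*(z - 2/3 - 2*I)

The numerator P(z) = 2 - z^2 has P(3/2 + I) = 3/4 - 3*I ≠ 0, so no factor of (z - 3/2 - I) cancels.
Near z = 3/2 + I we can therefore write f(z) = g(z)/(z - 3/2 - I)^4 with g analytic at 3/2 + I and g(3/2 + I) ≠ 0 (g is the numerator divided by the remaining denominator factors).

Hence z = 3/2 + I is a pole of order 4.

Final answer: 4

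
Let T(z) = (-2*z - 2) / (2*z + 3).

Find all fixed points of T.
{-2, -1/2}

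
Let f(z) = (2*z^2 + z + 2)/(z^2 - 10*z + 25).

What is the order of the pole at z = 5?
Factor the denominator:
  z^2 - 10*z + 25 = (z - 5)^2

The numerator P(z) = 2*z^2 + z + 2 has P(5) = 57 ≠ 0, so no factor of (z - 5) cancels.
Near z = 5 we can therefore write f(z) = g(z)/(z - 5)^2 with g analytic at 5 and g(5) ≠ 0 (g is just the numerator).

Hence z = 5 is a pole of order 2.

Final answer: 2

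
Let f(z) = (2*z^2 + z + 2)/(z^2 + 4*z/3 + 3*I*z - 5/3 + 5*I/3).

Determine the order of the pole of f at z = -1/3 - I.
1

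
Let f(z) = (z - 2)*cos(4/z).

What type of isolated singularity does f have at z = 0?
Let u = z. Then
  cos(4/u) = Σ_{k≥0} (-1)^k (4)^(2k)/((2k)!·u^(2k)) = 1 - 8/u^2 + 32/(3*u^4) + ...
which has infinitely many negative powers of u, so cos(4/z) has an essential singularity at z = 0.
The extra factor z - 2 is a nonzero polynomial; if the product had at most a pole at z = 0, dividing by that polynomial would leave cos(4/z) with at most a pole too — contradiction. (Equivalently, the product's Laurent series still has infinitely many negative powers.)
So the singularity is essential.

Final answer: essential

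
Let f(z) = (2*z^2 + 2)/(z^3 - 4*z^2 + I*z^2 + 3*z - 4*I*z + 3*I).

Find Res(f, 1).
Write f(z) = P(z)/Q(z) with P(z) = 2*z^2 + 2 and Q(z) = z^3 - 4*z^2 + I*z^2 + 3*z - 4*I*z + 3*I.
The denominator factors as Q(z) = (z - 3)*(z - 1)*(z + I), so z = 1 is a simple zero of Q and P is analytic there; z = 1 is therefore a simple pole and
  Res(f, z₀) = P(z₀)/Q'(z₀).

Q'(z) = 3*z^2 - 8*z + 2*I*z + 3 - 4*I, so Q'(1) = -2 - 2*I.
P(1) = 4.

Res(f, 1) = (4)/(-2 - 2*I) = -1 + I

Final answer: -1 + I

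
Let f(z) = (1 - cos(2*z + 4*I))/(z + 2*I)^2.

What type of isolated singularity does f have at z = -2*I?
Let u = z + 2*I. The argument of cos is 2*z + 4*I = 2u, so
  f = (1 - cos(2u))/u^2 = ((2u)^2/2 - (2u)^4/24 + ...)/u^2 = 2 - (2/3)*u^2 + ...
The Laurent expansion about u = 0 has no negative powers; equivalently lim_{z→-2*I} f(z) = 2 exists and is finite.
So the singularity is removable.

Final answer: removable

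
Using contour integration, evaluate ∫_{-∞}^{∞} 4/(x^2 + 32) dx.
Let f(z) = 4/(z^2 + 32). The denominator has no real zeros and deg Q - deg P = 2 ≥ 2, so the integral of f over the upper semicircle |z| = R tends to 0 as R → ∞. Closing the contour in the upper half-plane,
  ∫_{-∞}^{∞} f(x) dx = 2πi · Σ Res(f, z_k)  over the poles with Im z_k > 0.

Zeros of the denominator: z^2 + 32 = 0 gives z = ±4*sqrt(2)*I.
Upper half-plane: z = 4*sqrt(2)*I (simple).

Each pole is a simple zero of Q(z) = z^2 + 32, so Res(f, z₀) = P(z₀)/Q'(z₀) with P(z) = 4, Q'(z) = 2*z:
  Res(f, 4*sqrt(2)*I) = (4)/(8*sqrt(2)*I) = -sqrt(2)*I/4

∫_{-∞}^{∞} f(x) dx = 2πi · (-sqrt(2)*I/4) = sqrt(2)*pi/2

Final answer: sqrt(2)*pi/2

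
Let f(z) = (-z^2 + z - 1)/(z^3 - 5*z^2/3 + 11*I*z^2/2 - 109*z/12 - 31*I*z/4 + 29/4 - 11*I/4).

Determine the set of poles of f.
The singularities of f are the zeros of the denominator. Factoring,
  z^3 - 5*z^2/3 + 11*I*z^2/2 - 109*z/12 - 31*I*z/4 + 29/4 - 11*I/4 = (z - 2/3 + I)*(z + 1/2 + 3*I)*(z - 3/2 + 3*I/2)
so the candidates are z = 2/3 - I, z = -1/2 - 3*I, z = 3/2 - 3*I/2.

Check the numerator P(z) = -z^2 + z - 1 at each one:
  P(2/3 - I) = 2/9 + I/3 ≠ 0, so z = 2/3 - I is a (simple) pole.
  P(-1/2 - 3*I) = 29/4 - 6*I ≠ 0, so z = -1/2 - 3*I is a (simple) pole.
  P(3/2 - 3*I/2) = 1/2 + 3*I ≠ 0, so z = 3/2 - 3*I/2 is a (simple) pole.

Poles of f: {-1/2 - 3*I, 2/3 - I, 3/2 - 3*I/2}

Final answer: {-1/2 - 3*I, 2/3 - I, 3/2 - 3*I/2}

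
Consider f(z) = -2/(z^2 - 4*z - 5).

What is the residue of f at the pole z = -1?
Write f(z) = P(z)/Q(z) with P(z) = -2 and Q(z) = z^2 - 4*z - 5.
The denominator factors as Q(z) = (z - 5)*(z + 1), so z = -1 is a simple zero of Q and P is analytic there; z = -1 is therefore a simple pole and
  Res(f, z₀) = P(z₀)/Q'(z₀).

Q'(z) = 2*z - 4, so Q'(-1) = -6.
P(-1) = -2.

Res(f, -1) = (-2)/(-6) = 1/3

Final answer: 1/3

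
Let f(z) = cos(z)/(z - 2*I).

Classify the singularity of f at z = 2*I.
Write f(z) = g(z)/(z - 2*I) with g(z) = cos(z).
g is entire and g(2*I) = cosh(2) ≠ 0, so no factor of (z - 2*I) cancels: the Laurent expansion of f about z = 2*I starts at the power -1, i.e. lim_{z→z₀} (z - z₀) f(z) = cosh(2) is finite and nonzero.
So z = 2*I is a pole of order 1.

Final answer: pole of order 1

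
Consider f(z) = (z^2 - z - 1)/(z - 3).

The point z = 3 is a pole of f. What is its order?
1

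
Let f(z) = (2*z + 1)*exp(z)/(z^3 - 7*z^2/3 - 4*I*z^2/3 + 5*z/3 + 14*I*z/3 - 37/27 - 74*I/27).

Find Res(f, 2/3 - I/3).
Write f(z) = P(z)/Q(z) with P(z) = (2*z + 1)*exp(z) and Q(z) = z^3 - 7*z^2/3 - 4*I*z^2/3 + 5*z/3 + 14*I*z/3 - 37/27 - 74*I/27.
The denominator factors as Q(z) = (z + 1/3 - 2*I)*(z - 2/3 + I/3)*(z - 2 + I/3), so z = 2/3 - I/3 is a simple zero of Q and P is analytic there; z = 2/3 - I/3 is therefore a simple pole and
  Res(f, z₀) = P(z₀)/Q'(z₀).

Q'(z) = 3*z^2 - 14*z/3 - 8*I*z/3 + 5/3 + 14*I/3, so Q'(2/3 - I/3) = -4/3 + 28*I/9.
P(2/3 - I/3) = (7/3 - 2*I/3)*exp(2/3 - I/3).

Res(f, 2/3 - I/3) = ((7/3 - 2*I/3)*exp(2/3 - I/3))/(-4/3 + 28*I/9) = (-105/232 - 129*I/232)*exp(2/3 - I/3)

Final answer: (-105/232 - 129*I/232)*exp(2/3 - I/3)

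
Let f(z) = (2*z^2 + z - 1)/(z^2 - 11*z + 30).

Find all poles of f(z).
The singularities of f are the zeros of the denominator. Factoring,
  z^2 - 11*z + 30 = (z - 5)*(z - 6)
so the candidates are z = 5, z = 6.

Check the numerator P(z) = 2*z^2 + z - 1 at each one:
  P(5) = 54 ≠ 0, so z = 5 is a (simple) pole.
  P(6) = 77 ≠ 0, so z = 6 is a (simple) pole.

Poles of f: {5, 6}

Final answer: {5, 6}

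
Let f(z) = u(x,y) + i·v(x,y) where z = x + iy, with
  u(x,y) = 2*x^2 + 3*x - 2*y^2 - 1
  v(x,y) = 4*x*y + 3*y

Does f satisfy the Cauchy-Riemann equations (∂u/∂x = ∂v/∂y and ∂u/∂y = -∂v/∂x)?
∂u/∂x = 4*x + 3
∂v/∂y = 4*x + 3
∂u/∂y = -4*y
∂v/∂x = 4*y
∂u/∂x = ∂v/∂y and ∂u/∂y = -∂v/∂x hold identically; f is analytic.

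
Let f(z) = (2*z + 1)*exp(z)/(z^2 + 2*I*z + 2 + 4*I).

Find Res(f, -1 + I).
Write f(z) = P(z)/Q(z) with P(z) = (2*z + 1)*exp(z) and Q(z) = z^2 + 2*I*z + 2 + 4*I.
The denominator factors as Q(z) = (z + 1 - I)*(z - 1 + 3*I), so z = -1 + I is a simple zero of Q and P is analytic there; z = -1 + I is therefore a simple pole and
  Res(f, z₀) = P(z₀)/Q'(z₀).

Q'(z) = 2*z + 2*I, so Q'(-1 + I) = -2 + 4*I.
P(-1 + I) = (-1 + 2*I)*exp(-1 + I).

Res(f, -1 + I) = ((-1 + 2*I)*exp(-1 + I))/(-2 + 4*I) = exp(-1 + I)/2

Final answer: exp(-1 + I)/2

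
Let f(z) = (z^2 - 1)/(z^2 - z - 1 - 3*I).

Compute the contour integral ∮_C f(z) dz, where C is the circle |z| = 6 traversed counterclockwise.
2*I*pi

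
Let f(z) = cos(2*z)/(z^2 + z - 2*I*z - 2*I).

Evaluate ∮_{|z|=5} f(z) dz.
pi*(-4/5 - 2*I/5)*cos(2) + pi*(4/5 + 2*I/5)*cosh(4)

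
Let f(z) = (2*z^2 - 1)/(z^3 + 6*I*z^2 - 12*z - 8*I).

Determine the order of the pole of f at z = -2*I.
Factor the denominator:
  z^3 + 6*I*z^2 - 12*z - 8*I = (z + 2*I)^3

The numerator P(z) = 2*z^2 - 1 has P(-2*I) = -9 ≠ 0, so no factor of (z + 2*I) cancels.
Near z = -2*I we can therefore write f(z) = g(z)/(z + 2*I)^3 with g analytic at -2*I and g(-2*I) ≠ 0 (g is just the numerator).

Hence z = -2*I is a pole of order 3.

Final answer: 3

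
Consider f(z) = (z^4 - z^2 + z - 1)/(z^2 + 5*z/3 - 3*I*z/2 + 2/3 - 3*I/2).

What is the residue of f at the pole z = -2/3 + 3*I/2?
61753/9180 + 1289*I/680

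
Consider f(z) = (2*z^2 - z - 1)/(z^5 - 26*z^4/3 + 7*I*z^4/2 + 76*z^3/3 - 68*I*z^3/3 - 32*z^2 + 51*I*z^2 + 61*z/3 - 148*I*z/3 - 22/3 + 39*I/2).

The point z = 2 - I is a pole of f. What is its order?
Factor the denominator:
  z^5 - 26*z^4/3 + 7*I*z^4/2 + 76*z^3/3 - 68*I*z^3/3 - 32*z^2 + 51*I*z^2 + 61*z/3 - 148*I*z/3 - 22/3 + 39*I/2 = (z - 2 + I)^4*(z - 2/3 - I/2)

The numerator P(z) = 2*z^2 - z - 1 has P(2 - I) = 3 - 7*I ≠ 0, so no factor of (z - 2 + I) cancels.
Near z = 2 - I we can therefore write f(z) = g(z)/(z - 2 + I)^4 with g analytic at 2 - I and g(2 - I) ≠ 0 (g is the numerator divided by the remaining denominator factors).

Hence z = 2 - I is a pole of order 4.

Final answer: 4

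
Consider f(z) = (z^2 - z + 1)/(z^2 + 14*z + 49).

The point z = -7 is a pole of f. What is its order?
Factor the denominator:
  z^2 + 14*z + 49 = (z + 7)^2

The numerator P(z) = z^2 - z + 1 has P(-7) = 57 ≠ 0, so no factor of (z + 7) cancels.
Near z = -7 we can therefore write f(z) = g(z)/(z + 7)^2 with g analytic at -7 and g(-7) ≠ 0 (g is just the numerator).

Hence z = -7 is a pole of order 2.

Final answer: 2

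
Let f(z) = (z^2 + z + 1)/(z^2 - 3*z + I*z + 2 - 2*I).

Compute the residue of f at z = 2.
Write f(z) = P(z)/Q(z) with P(z) = z^2 + z + 1 and Q(z) = z^2 - 3*z + I*z + 2 - 2*I.
The denominator factors as Q(z) = (z - 2)*(z - 1 + I), so z = 2 is a simple zero of Q and P is analytic there; z = 2 is therefore a simple pole and
  Res(f, z₀) = P(z₀)/Q'(z₀).

Q'(z) = 2*z - 3 + I, so Q'(2) = 1 + I.
P(2) = 7.

Res(f, 2) = (7)/(1 + I) = 7/2 - 7*I/2

Final answer: 7/2 - 7*I/2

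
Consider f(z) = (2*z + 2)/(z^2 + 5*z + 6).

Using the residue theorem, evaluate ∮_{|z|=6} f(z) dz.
By the residue theorem, ∮_C f(z) dz = 2πi · (sum of the residues of f at the poles inside |z| = 6).

The denominator factors as (z + 2)*(z + 3), so the singularities of f are simple poles at z = -2, z = -3.
  |-2|² = 4 < 36 = 6², so this pole is inside the contour.
  |-3|² = 9 < 36 = 6², so this pole is inside the contour.

With P(z) = 2*z + 2 and Q(z) = z^2 + 5*z + 6, each pole is simple, so Res(f, z₀) = P(z₀)/Q'(z₀) with Q'(z) = 2*z + 5.
  Res(f, -2) = P(-2)/Q'(-2) = (-2)/(1) = -2
  Res(f, -3) = P(-3)/Q'(-3) = (-4)/(-1) = 4

Sum of residues inside C: 2
∮_C f(z) dz = 2πi · (2) = 4*I*pi

Final answer: 4*I*pi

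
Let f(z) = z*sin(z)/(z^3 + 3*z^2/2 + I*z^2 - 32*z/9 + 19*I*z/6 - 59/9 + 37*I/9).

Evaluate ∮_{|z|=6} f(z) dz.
By the residue theorem, ∮_C f(z) dz = 2πi · (sum of the residues of f at the poles inside |z| = 6).

The denominator factors as (z + 3/2 - 2*I/3)*(z - 2 + I)*(z + 2 + 2*I/3), so the singularities of f are simple poles at z = -3/2 + 2*I/3, z = 2 - I, z = -2 - 2*I/3.
  |-3/2 + 2*I/3|² = 97/36 < 36 = 6², so this pole is inside the contour.
  |2 - I|² = 5 < 36 = 6², so this pole is inside the contour.
  |-2 - 2*I/3|² = 40/9 < 36 = 6², so this pole is inside the contour.

With P(z) = z*sin(z) and Q(z) = z^3 + 3*z^2/2 + I*z^2 - 32*z/9 + 19*I*z/6 - 59/9 + 37*I/9, each pole is simple, so Res(f, z₀) = P(z₀)/Q'(z₀) with Q'(z) = 3*z^2 + 3*z + 2*I*z - 32/9 + 19*I/6.
  Res(f, -3/2 + 2*I/3) = P(-3/2 + 2*I/3)/Q'(-3/2 + 2*I/3) = ((3/2 - 2*I/3)*sin(3/2 - 2*I/3))/(-143/36 - 23*I/6) = (-4410/39493 + 10884*I/39493)*sin(3/2 - 2*I/3)
  Res(f, 2 - I) = P(2 - I)/Q'(2 - I) = ((2 - I)*sin(2 - I))/(121/9 - 47*I/6) = (2250/15689 + 144*I/15689)*sin(2 - I)
  Res(f, -2 - 2*I/3) = P(-2 - 2*I/3)/Q'(-2 - 2*I/3) = ((2 + 2*I/3)*sin(2 + 2*I/3))/(22/9 + 31*I/6) = (540/2117 - 564*I/2117)*sin(2 + 2*I/3)

Sum of residues inside C: (540/2117 - 564*I/2117)*sin(2 + 2*I/3) + (2250/15689 + 144*I/15689)*sin(2 - I) + (-4410/39493 + 10884*I/39493)*sin(3/2 - 2*I/3)
∮_C f(z) dz = 2πi · ((540/2117 - 564*I/2117)*sin(2 + 2*I/3) + (2250/15689 + 144*I/15689)*sin(2 - I) + (-4410/39493 + 10884*I/39493)*sin(3/2 - 2*I/3)) = pi*(-21768/39493 - 8820*I/39493)*sin(3/2 - 2*I/3) + pi*(-288/15689 + 4500*I/15689)*sin(2 - I) + pi*(1128/2117 + 1080*I/2117)*sin(2 + 2*I/3)

Final answer: pi*(-21768/39493 - 8820*I/39493)*sin(3/2 - 2*I/3) + pi*(-288/15689 + 4500*I/15689)*sin(2 - I) + pi*(1128/2117 + 1080*I/2117)*sin(2 + 2*I/3)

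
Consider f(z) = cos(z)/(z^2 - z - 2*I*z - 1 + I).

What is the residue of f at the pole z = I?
-cosh(1)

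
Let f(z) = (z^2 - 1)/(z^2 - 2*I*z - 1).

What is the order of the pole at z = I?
Factor the denominator:
  z^2 - 2*I*z - 1 = (z - I)^2

The numerator P(z) = z^2 - 1 has P(I) = -2 ≠ 0, so no factor of (z - I) cancels.
Near z = I we can therefore write f(z) = g(z)/(z - I)^2 with g analytic at I and g(I) ≠ 0 (g is just the numerator).

Hence z = I is a pole of order 2.

Final answer: 2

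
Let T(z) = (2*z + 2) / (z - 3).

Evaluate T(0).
Substitute z = 0:
  numerator:   2*(0) + 2 = 2
  denominator: (0) - 3 = -3
T(0) = (2)/(-3) = -2/3

Final answer: -2/3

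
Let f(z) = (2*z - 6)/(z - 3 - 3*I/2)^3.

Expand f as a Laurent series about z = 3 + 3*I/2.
Put w = z - (3 + 3*I/2), i.e. z = w + 3 + 3*I/2. The denominator is w^3, so it suffices to rewrite the numerator in powers of w.

P(z) = 2*z - 6
P(w + 3 + 3*I/2) = 3*I + 2*w

Dividing each term by w^3:
  f = 3*I/w^3 + 2/w^2

Substituting back w = z - 3 - 3*I/2:
  f(z) = 3*I/(z - 3 - 3*I/2)^3 + 2/(z - 3 - 3*I/2)^2

The series is finite because the numerator is a polynomial; the negative powers form the principal part.

Final answer: 3*I/(z - 3 - 3*I/2)^3 + 2/(z - 3 - 3*I/2)^2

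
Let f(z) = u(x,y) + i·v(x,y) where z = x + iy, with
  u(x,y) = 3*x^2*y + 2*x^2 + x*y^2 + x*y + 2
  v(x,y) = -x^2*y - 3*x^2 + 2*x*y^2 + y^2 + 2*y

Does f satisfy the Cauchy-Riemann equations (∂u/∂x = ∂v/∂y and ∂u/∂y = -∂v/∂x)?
∂u/∂x = 6*x*y + 4*x + y^2 + y
∂v/∂y = -x^2 + 4*x*y + 2*y + 2
∂u/∂y = 3*x^2 + 2*x*y + x
∂v/∂x = -2*x*y - 6*x + 2*y^2
∂u/∂x ≠ ∂v/∂y and ∂u/∂y ≠ -∂v/∂x; the Cauchy-Riemann equations are not satisfied, so f is not analytic.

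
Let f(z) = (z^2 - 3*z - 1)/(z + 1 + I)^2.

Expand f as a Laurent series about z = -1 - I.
(2 + 5*I)/(z + 1 + I)^2 + (-5 - 2*I)/(z + 1 + I) + 1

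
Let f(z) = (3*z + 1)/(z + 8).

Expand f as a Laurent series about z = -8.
Put w = z - (-8), i.e. z = w - 8. The denominator is w, so it suffices to rewrite the numerator in powers of w.

P(z) = 3*z + 1
P(w - 8) = -23 + 3*w

Dividing each term by w:
  f = -23/w + 3

Substituting back w = z + 8:
  f(z) = -23/(z + 8) + 3

The series is finite because the numerator is a polynomial; the negative powers form the principal part, and the coefficient of 1/(z + 8) gives Res(f, -8) = -23.

Final answer: -23/(z + 8) + 3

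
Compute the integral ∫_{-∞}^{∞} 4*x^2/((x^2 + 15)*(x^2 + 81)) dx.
Let f(z) = 4*z^2/((z^2 + 15)*(z^2 + 81)). The denominator has no real zeros and deg Q - deg P = 2 ≥ 2, so the integral of f over the upper semicircle |z| = R tends to 0 as R → ∞. Closing the contour in the upper half-plane,
  ∫_{-∞}^{∞} f(x) dx = 2πi · Σ Res(f, z_k)  over the poles with Im z_k > 0.

Zeros of the denominator: z^2 + 15 = 0 gives z = ±sqrt(15)*I; z^2 + 81 = 0 gives z = ±9*I.
Upper half-plane: z = 9*I, z = sqrt(15)*I (simple).

Each pole is a simple zero of Q(z) = z^4 + 96*z^2 + 1215, so Res(f, z₀) = P(z₀)/Q'(z₀) with P(z) = 4*z^2, Q'(z) = 4*z^3 + 192*z:
  Res(f, 9*I) = (-324)/(-1188*I) = -3*I/11
  Res(f, sqrt(15)*I) = (-60)/(132*sqrt(15)*I) = sqrt(15)*I/33

Sum of residues: I*(-9 + sqrt(15))/33
∫_{-∞}^{∞} f(x) dx = 2πi · (I*(-9 + sqrt(15))/33) = 2*pi*(9 - sqrt(15))/33

Final answer: 2*pi*(9 - sqrt(15))/33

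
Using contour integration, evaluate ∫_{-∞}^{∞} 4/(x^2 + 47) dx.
Let f(z) = 4/(z^2 + 47). The denominator has no real zeros and deg Q - deg P = 2 ≥ 2, so the integral of f over the upper semicircle |z| = R tends to 0 as R → ∞. Closing the contour in the upper half-plane,
  ∫_{-∞}^{∞} f(x) dx = 2πi · Σ Res(f, z_k)  over the poles with Im z_k > 0.

Zeros of the denominator: z^2 + 47 = 0 gives z = ±sqrt(47)*I.
Upper half-plane: z = sqrt(47)*I (simple).

Each pole is a simple zero of Q(z) = z^2 + 47, so Res(f, z₀) = P(z₀)/Q'(z₀) with P(z) = 4, Q'(z) = 2*z:
  Res(f, sqrt(47)*I) = (4)/(2*sqrt(47)*I) = -2*sqrt(47)*I/47

∫_{-∞}^{∞} f(x) dx = 2πi · (-2*sqrt(47)*I/47) = 4*sqrt(47)*pi/47

Final answer: 4*sqrt(47)*pi/47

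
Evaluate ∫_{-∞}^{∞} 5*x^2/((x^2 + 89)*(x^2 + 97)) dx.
Let f(z) = 5*z^2/((z^2 + 89)*(z^2 + 97)). The denominator has no real zeros and deg Q - deg P = 2 ≥ 2, so the integral of f over the upper semicircle |z| = R tends to 0 as R → ∞. Closing the contour in the upper half-plane,
  ∫_{-∞}^{∞} f(x) dx = 2πi · Σ Res(f, z_k)  over the poles with Im z_k > 0.

Zeros of the denominator: z^2 + 97 = 0 gives z = ±sqrt(97)*I; z^2 + 89 = 0 gives z = ±sqrt(89)*I.
Upper half-plane: z = sqrt(89)*I, z = sqrt(97)*I (simple).

Each pole is a simple zero of Q(z) = z^4 + 186*z^2 + 8633, so Res(f, z₀) = P(z₀)/Q'(z₀) with P(z) = 5*z^2, Q'(z) = 4*z^3 + 372*z:
  Res(f, sqrt(89)*I) = (-445)/(16*sqrt(89)*I) = 5*sqrt(89)*I/16
  Res(f, sqrt(97)*I) = (-485)/(-16*sqrt(97)*I) = -5*sqrt(97)*I/16

Sum of residues: 5*I*(-sqrt(97) + sqrt(89))/16
∫_{-∞}^{∞} f(x) dx = 2πi · (5*I*(-sqrt(97) + sqrt(89))/16) = 5*pi*(-sqrt(89) + sqrt(97))/8

Final answer: 5*pi*(-sqrt(89) + sqrt(97))/8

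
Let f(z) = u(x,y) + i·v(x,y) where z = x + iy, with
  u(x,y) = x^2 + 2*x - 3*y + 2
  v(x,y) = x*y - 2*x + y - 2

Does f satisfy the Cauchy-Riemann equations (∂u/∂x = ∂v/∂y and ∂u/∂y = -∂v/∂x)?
∂u/∂x = 2*x + 2
∂v/∂y = x + 1
∂u/∂y = -3
∂v/∂x = y - 2
∂u/∂x ≠ ∂v/∂y and ∂u/∂y ≠ -∂v/∂x; the Cauchy-Riemann equations are not satisfied, so f is not analytic.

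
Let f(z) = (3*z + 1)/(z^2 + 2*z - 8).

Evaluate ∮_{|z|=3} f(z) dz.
By the residue theorem, ∮_C f(z) dz = 2πi · (sum of the residues of f at the poles inside |z| = 3).

The denominator factors as (z + 4)*(z - 2), so the singularities of f are simple poles at z = -4, z = 2.
  |-4|² = 16 > 9 = 3², so this pole is outside the contour.
  |2|² = 4 < 9 = 3², so this pole is inside the contour.

With P(z) = 3*z + 1 and Q(z) = z^2 + 2*z - 8, each pole is simple, so Res(f, z₀) = P(z₀)/Q'(z₀) with Q'(z) = 2*z + 2.
  Res(f, 2) = P(2)/Q'(2) = (7)/(6) = 7/6

∮_C f(z) dz = 2πi · (7/6) = 7*I*pi/3

Final answer: 7*I*pi/3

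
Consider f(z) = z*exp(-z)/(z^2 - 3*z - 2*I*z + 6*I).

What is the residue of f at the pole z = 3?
Write f(z) = P(z)/Q(z) with P(z) = z*exp(-z) and Q(z) = z^2 - 3*z - 2*I*z + 6*I.
The denominator factors as Q(z) = (z - 2*I)*(z - 3), so z = 3 is a simple zero of Q and P is analytic there; z = 3 is therefore a simple pole and
  Res(f, z₀) = P(z₀)/Q'(z₀).

Q'(z) = 2*z - 3 - 2*I, so Q'(3) = 3 - 2*I.
P(3) = 3*exp(-3).

Res(f, 3) = (3*exp(-3))/(3 - 2*I) = (9/13 + 6*I/13)*exp(-3)

Final answer: (9/13 + 6*I/13)*exp(-3)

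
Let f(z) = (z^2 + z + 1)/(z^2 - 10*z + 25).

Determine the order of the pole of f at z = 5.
2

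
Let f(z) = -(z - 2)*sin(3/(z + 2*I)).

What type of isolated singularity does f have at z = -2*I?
Let u = z + 2*I. Then
  sin(3/u) = Σ_{k≥0} (-1)^k (3)^(2k+1)/((2k+1)!·u^(2k+1)) = 3/u - 9/(2*u^3) + 81/(40*u^5) + ...
which has infinitely many negative powers of u, so sin(3/(z + 2*I)) has an essential singularity at z = -2*I.
The extra factor z - 2 is a nonzero polynomial; if the product had at most a pole at z = -2*I, dividing by that polynomial would leave sin(3/(z + 2*I)) with at most a pole too — contradiction. (Equivalently, the product's Laurent series still has infinitely many negative powers.)
So the singularity is essential.

Final answer: essential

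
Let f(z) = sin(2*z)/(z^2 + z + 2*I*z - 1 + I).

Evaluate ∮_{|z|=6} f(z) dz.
By the residue theorem, ∮_C f(z) dz = 2πi · (sum of the residues of f at the poles inside |z| = 6).

The denominator factors as (z + 1 + I)*(z + I), so the singularities of f are simple poles at z = -1 - I, z = -I.
  |-1 - I|² = 2 < 36 = 6², so this pole is inside the contour.
  |-I|² = 1 < 36 = 6², so this pole is inside the contour.

With P(z) = sin(2*z) and Q(z) = z^2 + z + 2*I*z - 1 + I, each pole is simple, so Res(f, z₀) = P(z₀)/Q'(z₀) with Q'(z) = 2*z + 1 + 2*I.
  Res(f, -1 - I) = P(-1 - I)/Q'(-1 - I) = (-sin(2 + 2*I))/(-1) = sin(2 + 2*I)
  Res(f, -I) = P(-I)/Q'(-I) = (-I*sinh(2))/(1) = -I*sinh(2)

Sum of residues inside C: -I*sinh(2) + sin(2 + 2*I)
∮_C f(z) dz = 2πi · (-I*sinh(2) + sin(2 + 2*I)) = 2*pi*sinh(2) + 2*I*pi*sin(2 + 2*I)

Final answer: 2*pi*sinh(2) + 2*I*pi*sin(2 + 2*I)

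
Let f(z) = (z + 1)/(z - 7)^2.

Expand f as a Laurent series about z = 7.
8/(z - 7)^2 + 1/(z - 7)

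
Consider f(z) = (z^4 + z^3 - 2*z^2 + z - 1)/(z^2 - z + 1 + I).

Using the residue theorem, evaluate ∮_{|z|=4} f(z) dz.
pi*(6 - 4*I)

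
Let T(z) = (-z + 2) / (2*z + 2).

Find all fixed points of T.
T(z) = z means -z + 2 = z*(2*z + 2), i.e.
  2*z^2 + 3*z - 2 = 0.
Discriminant: (3)^2 - 4*(2)*(-2) = 25, so the roots are real.
  z = (-3 ± sqrt(25))/(2*(2))
Fixed points: {-2, 1/2}

Final answer: {-2, 1/2}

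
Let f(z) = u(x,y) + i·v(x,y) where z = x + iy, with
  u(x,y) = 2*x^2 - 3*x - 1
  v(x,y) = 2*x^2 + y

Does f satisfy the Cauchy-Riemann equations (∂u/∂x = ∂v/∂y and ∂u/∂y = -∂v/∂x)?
∂u/∂x = 4*x - 3
∂v/∂y = 1
∂u/∂y = 0
∂v/∂x = 4*x
∂u/∂x ≠ ∂v/∂y and ∂u/∂y ≠ -∂v/∂x; the Cauchy-Riemann equations are not satisfied, so f is not analytic.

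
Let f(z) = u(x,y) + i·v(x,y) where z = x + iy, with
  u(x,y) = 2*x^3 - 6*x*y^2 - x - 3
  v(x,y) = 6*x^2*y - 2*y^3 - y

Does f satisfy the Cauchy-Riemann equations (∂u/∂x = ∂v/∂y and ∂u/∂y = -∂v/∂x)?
∂u/∂x = 6*x^2 - 6*y^2 - 1
∂v/∂y = 6*x^2 - 6*y^2 - 1
∂u/∂y = -12*x*y
∂v/∂x = 12*x*y
∂u/∂x = ∂v/∂y and ∂u/∂y = -∂v/∂x hold identically; f is analytic.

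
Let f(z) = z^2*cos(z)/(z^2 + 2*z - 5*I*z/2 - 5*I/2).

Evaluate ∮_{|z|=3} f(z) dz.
pi*(-4 - 16*I/3)*cos(1 - 2*I) + pi*(-1 + 4*I/3)*cos(1 - I/2)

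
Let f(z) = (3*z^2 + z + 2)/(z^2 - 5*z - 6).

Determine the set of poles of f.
The singularities of f are the zeros of the denominator. Factoring,
  z^2 - 5*z - 6 = (z + 1)*(z - 6)
so the candidates are z = -1, z = 6.

Check the numerator P(z) = 3*z^2 + z + 2 at each one:
  P(-1) = 4 ≠ 0, so z = -1 is a (simple) pole.
  P(6) = 116 ≠ 0, so z = 6 is a (simple) pole.

Poles of f: {-1, 6}

Final answer: {-1, 6}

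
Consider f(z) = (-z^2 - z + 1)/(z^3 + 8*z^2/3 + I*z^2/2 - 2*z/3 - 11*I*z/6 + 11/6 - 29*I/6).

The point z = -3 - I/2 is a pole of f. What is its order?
Factor the denominator:
  z^3 + 8*z^2/3 + I*z^2/2 - 2*z/3 - 11*I*z/6 + 11/6 - 29*I/6 = (z + 3 + I/2)*(z + 2/3 + I)*(z - 1 - I)

The numerator P(z) = -z^2 - z + 1 has P(-3 - I/2) = -19/4 - 5*I/2 ≠ 0, so no factor of (z + 3 + I/2) cancels.
Near z = -3 - I/2 we can therefore write f(z) = g(z)/(z + 3 + I/2) with g analytic at -3 - I/2 and g(-3 - I/2) ≠ 0 (g is the numerator divided by the remaining denominator factors).

Hence z = -3 - I/2 is a pole of order 1.

Final answer: 1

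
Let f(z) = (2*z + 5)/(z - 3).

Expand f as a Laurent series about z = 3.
Put w = z - (3), i.e. z = w + 3. The denominator is w, so it suffices to rewrite the numerator in powers of w.

P(z) = 2*z + 5
P(w + 3) = 11 + 2*w

Dividing each term by w:
  f = 11/w + 2

Substituting back w = z - 3:
  f(z) = 11/(z - 3) + 2

The series is finite because the numerator is a polynomial; the negative powers form the principal part, and the coefficient of 1/(z - 3) gives Res(f, 3) = 11.

Final answer: 11/(z - 3) + 2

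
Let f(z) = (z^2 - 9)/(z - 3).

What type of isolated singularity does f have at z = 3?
The numerator vanishes at z = 3 ((3)^2 = 9), so it is divisible by z - 3:
  z^2 - 9 = (z - 3)*(z + 3)
Hence for z ≠ 3, f(z) = z + 3, a polynomial, and lim_{z→3} f(z) = 6 is finite.
So the singularity is removable.

Final answer: removable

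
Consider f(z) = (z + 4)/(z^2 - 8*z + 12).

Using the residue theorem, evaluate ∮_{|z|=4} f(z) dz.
By the residue theorem, ∮_C f(z) dz = 2πi · (sum of the residues of f at the poles inside |z| = 4).

The denominator factors as (z - 2)*(z - 6), so the singularities of f are simple poles at z = 2, z = 6.
  |2|² = 4 < 16 = 4², so this pole is inside the contour.
  |6|² = 36 > 16 = 4², so this pole is outside the contour.

With P(z) = z + 4 and Q(z) = z^2 - 8*z + 12, each pole is simple, so Res(f, z₀) = P(z₀)/Q'(z₀) with Q'(z) = 2*z - 8.
  Res(f, 2) = P(2)/Q'(2) = (6)/(-4) = -3/2

∮_C f(z) dz = 2πi · (-3/2) = -3*I*pi

Final answer: -3*I*pi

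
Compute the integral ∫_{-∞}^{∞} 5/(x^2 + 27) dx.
Let f(z) = 5/(z^2 + 27). The denominator has no real zeros and deg Q - deg P = 2 ≥ 2, so the integral of f over the upper semicircle |z| = R tends to 0 as R → ∞. Closing the contour in the upper half-plane,
  ∫_{-∞}^{∞} f(x) dx = 2πi · Σ Res(f, z_k)  over the poles with Im z_k > 0.

Zeros of the denominator: z^2 + 27 = 0 gives z = ±3*sqrt(3)*I.
Upper half-plane: z = 3*sqrt(3)*I (simple).

Each pole is a simple zero of Q(z) = z^2 + 27, so Res(f, z₀) = P(z₀)/Q'(z₀) with P(z) = 5, Q'(z) = 2*z:
  Res(f, 3*sqrt(3)*I) = (5)/(6*sqrt(3)*I) = -5*sqrt(3)*I/18

∫_{-∞}^{∞} f(x) dx = 2πi · (-5*sqrt(3)*I/18) = 5*sqrt(3)*pi/9

Final answer: 5*sqrt(3)*pi/9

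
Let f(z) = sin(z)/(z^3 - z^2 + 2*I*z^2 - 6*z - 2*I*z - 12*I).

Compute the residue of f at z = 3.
(3/65 - 2*I/65)*sin(3)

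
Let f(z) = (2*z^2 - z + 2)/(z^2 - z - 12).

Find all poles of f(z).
The singularities of f are the zeros of the denominator. Factoring,
  z^2 - z - 12 = (z + 3)*(z - 4)
so the candidates are z = -3, z = 4.

Check the numerator P(z) = 2*z^2 - z + 2 at each one:
  P(-3) = 23 ≠ 0, so z = -3 is a (simple) pole.
  P(4) = 30 ≠ 0, so z = 4 is a (simple) pole.

Poles of f: {-3, 4}

Final answer: {-3, 4}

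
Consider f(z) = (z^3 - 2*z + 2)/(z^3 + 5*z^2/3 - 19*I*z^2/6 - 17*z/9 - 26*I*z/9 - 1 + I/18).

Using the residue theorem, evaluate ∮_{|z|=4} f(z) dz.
pi*(-19/3 - 10*I/3)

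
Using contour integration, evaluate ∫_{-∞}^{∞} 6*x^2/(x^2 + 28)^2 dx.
3*sqrt(7)*pi/14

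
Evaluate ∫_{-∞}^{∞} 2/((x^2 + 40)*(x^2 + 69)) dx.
Let f(z) = 2/((z^2 + 40)*(z^2 + 69)). The denominator has no real zeros and deg Q - deg P = 4 ≥ 2, so the integral of f over the upper semicircle |z| = R tends to 0 as R → ∞. Closing the contour in the upper half-plane,
  ∫_{-∞}^{∞} f(x) dx = 2πi · Σ Res(f, z_k)  over the poles with Im z_k > 0.

Zeros of the denominator: z^2 + 69 = 0 gives z = ±sqrt(69)*I; z^2 + 40 = 0 gives z = ±2*sqrt(10)*I.
Upper half-plane: z = 2*sqrt(10)*I, z = sqrt(69)*I (simple).

Each pole is a simple zero of Q(z) = z^4 + 109*z^2 + 2760, so Res(f, z₀) = P(z₀)/Q'(z₀) with P(z) = 2, Q'(z) = 4*z^3 + 218*z:
  Res(f, 2*sqrt(10)*I) = (2)/(116*sqrt(10)*I) = -sqrt(10)*I/580
  Res(f, sqrt(69)*I) = (2)/(-58*sqrt(69)*I) = sqrt(69)*I/2001

Sum of residues: I*(-sqrt(10)/580 + sqrt(69)/2001)
∫_{-∞}^{∞} f(x) dx = 2πi · (I*(-sqrt(10)/580 + sqrt(69)/2001)) = pi*(-20*sqrt(69) + 69*sqrt(10))/20010

Final answer: pi*(-20*sqrt(69) + 69*sqrt(10))/20010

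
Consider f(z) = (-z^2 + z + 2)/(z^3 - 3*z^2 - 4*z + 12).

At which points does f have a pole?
The singularities of f are the zeros of the denominator. Factoring,
  z^3 - 3*z^2 - 4*z + 12 = (z + 2)*(z - 2)*(z - 3)
so the candidates are z = -2, z = 2, z = 3.

Check the numerator P(z) = -z^2 + z + 2 at each one:
  P(-2) = -4 ≠ 0, so z = -2 is a (simple) pole.
  P(2) = 0, so the factor (z - 2) cancels and z = 2 is only a removable singularity, not a pole.
  P(3) = -4 ≠ 0, so z = 3 is a (simple) pole.

Poles of f: {-2, 3}

Final answer: {-2, 3}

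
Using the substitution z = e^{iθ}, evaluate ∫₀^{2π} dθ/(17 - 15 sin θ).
Call the integral J. The integrand is 2π-periodic and we integrate over a full period, so shifting θ does not change the value (θ → θ + π/2 turns sin θ into cos θ; θ → θ + π flips the sign of the trig term). Hence
  J = ∫₀^{2π} dθ/(17 + 15 cos θ).
Put z = e^{iθ}: then cos θ = (z + 1/z)/2, dθ = dz/(iz), and z runs once counterclockwise around |z| = 1:
  J = ∮_{|z|=1} 1/(17 + 15*(z + 1/z)/2) · dz/(iz) = (2/i) ∮_{|z|=1} dz/(15*z^2 + 34*z + 15).
The roots of 15*z^2 + 34*z + 15 are z = (-17 ± sqrt(17^2 - 15^2))/15, with sqrt(64) = 8; their product is 1, so only z₊ = -3/5 lies inside the unit circle (z₋ = -5/3 lies outside).
z₊ is a simple zero of q(z) = 15*z^2 + 34*z + 15, so Res(1/q, z₊) = 1/q'(z₊) with q'(z) = 30*z + 34; and q'(z₊) = 15*(z₊ - z₋) = 16.
Therefore J = (2/i) · 2πi · 1/(16) = 2*pi/(8) = pi/4

Final answer: pi/4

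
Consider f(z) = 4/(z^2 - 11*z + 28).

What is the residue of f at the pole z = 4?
Write f(z) = P(z)/Q(z) with P(z) = 4 and Q(z) = z^2 - 11*z + 28.
The denominator factors as Q(z) = (z - 7)*(z - 4), so z = 4 is a simple zero of Q and P is analytic there; z = 4 is therefore a simple pole and
  Res(f, z₀) = P(z₀)/Q'(z₀).

Q'(z) = 2*z - 11, so Q'(4) = -3.
P(4) = 4.

Res(f, 4) = (4)/(-3) = -4/3

Final answer: -4/3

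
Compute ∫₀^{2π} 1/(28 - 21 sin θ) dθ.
Call the integral J. The integrand is 2π-periodic and we integrate over a full period, so shifting θ does not change the value (θ → θ + π/2 turns sin θ into cos θ; θ → θ + π flips the sign of the trig term). Hence
  J = ∫₀^{2π} dθ/(28 + 21 cos θ).
Put z = e^{iθ}: then cos θ = (z + 1/z)/2, dθ = dz/(iz), and z runs once counterclockwise around |z| = 1:
  J = ∮_{|z|=1} 1/(28 + 21*(z + 1/z)/2) · dz/(iz) = (2/i) ∮_{|z|=1} dz/(21*z^2 + 56*z + 21).
The roots of 21*z^2 + 56*z + 21 are z = (-28 ± sqrt(28^2 - 21^2))/21, with sqrt(343) = 7*sqrt(7); their product is 1, so only z₊ = -4/3 + sqrt(7)/3 lies inside the unit circle (z₋ = -4/3 - sqrt(7)/3 lies outside).
z₊ is a simple zero of q(z) = 21*z^2 + 56*z + 21, so Res(1/q, z₊) = 1/q'(z₊) with q'(z) = 42*z + 56; and q'(z₊) = 21*(z₊ - z₋) = 14*sqrt(7).
Therefore J = (2/i) · 2πi · 1/(14*sqrt(7)) = 2*pi/(7*sqrt(7)) = 2*sqrt(7)*pi/49

Final answer: 2*sqrt(7)*pi/49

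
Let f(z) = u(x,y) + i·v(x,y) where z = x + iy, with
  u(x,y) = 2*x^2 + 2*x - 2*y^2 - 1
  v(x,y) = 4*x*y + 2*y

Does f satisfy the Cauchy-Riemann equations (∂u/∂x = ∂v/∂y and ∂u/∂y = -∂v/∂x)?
∂u/∂x = 4*x + 2
∂v/∂y = 4*x + 2
∂u/∂y = -4*y
∂v/∂x = 4*y
∂u/∂x = ∂v/∂y and ∂u/∂y = -∂v/∂x hold identically; f is analytic.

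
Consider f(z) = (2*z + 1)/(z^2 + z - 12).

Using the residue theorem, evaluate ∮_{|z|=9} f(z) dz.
By the residue theorem, ∮_C f(z) dz = 2πi · (sum of the residues of f at the poles inside |z| = 9).

The denominator factors as (z + 4)*(z - 3), so the singularities of f are simple poles at z = -4, z = 3.
  |-4|² = 16 < 81 = 9², so this pole is inside the contour.
  |3|² = 9 < 81 = 9², so this pole is inside the contour.

With P(z) = 2*z + 1 and Q(z) = z^2 + z - 12, each pole is simple, so Res(f, z₀) = P(z₀)/Q'(z₀) with Q'(z) = 2*z + 1.
  Res(f, -4) = P(-4)/Q'(-4) = (-7)/(-7) = 1
  Res(f, 3) = P(3)/Q'(3) = (7)/(7) = 1

Sum of residues inside C: 2
∮_C f(z) dz = 2πi · (2) = 4*I*pi

Final answer: 4*I*pi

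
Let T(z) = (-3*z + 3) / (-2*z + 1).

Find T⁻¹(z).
Set w = T(z) = (-3*z + 3) / (-2*z + 1) and solve for z:
  w*(-2*z + 1) = -3*z + 3
  w + z*(3 - 2*w) - 3 = 0
  z*(3 - 2*w) = 3 - w
  z = (w - 3)/(2*w - 3)
Renaming the variable, T⁻¹(z) = (z - 3)/(2*z - 3).
(Check: ad - bc = 3 ≠ 0, so T is invertible.)

Final answer: (z - 3)/(2*z - 3)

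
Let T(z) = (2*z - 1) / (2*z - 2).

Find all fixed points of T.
T(z) = z means 2*z - 1 = z*(2*z - 2), i.e.
  2*z^2 - 4*z + 1 = 0.
Discriminant: (-4)^2 - 4*(2)*(1) = 8, so the roots are real.
  z = (4 ± sqrt(8))/(2*(2))
Fixed points: {1 - sqrt(2)/2, sqrt(2)/2 + 1}

Final answer: {1 - sqrt(2)/2, sqrt(2)/2 + 1}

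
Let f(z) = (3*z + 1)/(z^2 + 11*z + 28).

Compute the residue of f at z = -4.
Write f(z) = P(z)/Q(z) with P(z) = 3*z + 1 and Q(z) = z^2 + 11*z + 28.
The denominator factors as Q(z) = (z + 4)*(z + 7), so z = -4 is a simple zero of Q and P is analytic there; z = -4 is therefore a simple pole and
  Res(f, z₀) = P(z₀)/Q'(z₀).

Q'(z) = 2*z + 11, so Q'(-4) = 3.
P(-4) = -11.

Res(f, -4) = (-11)/(3) = -11/3

Final answer: -11/3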